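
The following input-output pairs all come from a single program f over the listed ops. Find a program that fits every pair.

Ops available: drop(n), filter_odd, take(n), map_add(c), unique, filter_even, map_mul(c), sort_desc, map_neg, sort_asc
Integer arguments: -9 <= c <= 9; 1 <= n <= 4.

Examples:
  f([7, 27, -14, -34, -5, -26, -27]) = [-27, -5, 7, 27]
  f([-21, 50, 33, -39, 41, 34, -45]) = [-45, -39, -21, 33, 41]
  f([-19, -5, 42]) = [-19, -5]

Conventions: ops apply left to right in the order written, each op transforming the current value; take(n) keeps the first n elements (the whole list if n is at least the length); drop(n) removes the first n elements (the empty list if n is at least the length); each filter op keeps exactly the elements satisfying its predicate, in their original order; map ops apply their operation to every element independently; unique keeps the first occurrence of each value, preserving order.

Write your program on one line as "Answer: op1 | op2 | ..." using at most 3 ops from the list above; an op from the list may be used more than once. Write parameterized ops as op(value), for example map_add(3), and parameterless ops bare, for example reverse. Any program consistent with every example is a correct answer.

filter_odd | sort_desc | sort_asc

Check, running the answer program on each example:
  [7, 27, -14, -34, -5, -26, -27] -> [7, 27, -5, -27] -> [27, 7, -5, -27] -> [-27, -5, 7, 27]
  [-21, 50, 33, -39, 41, 34, -45] -> [-21, 33, -39, 41, -45] -> [41, 33, -21, -39, -45] -> [-45, -39, -21, 33, 41]
  [-19, -5, 42] -> [-19, -5] -> [-5, -19] -> [-19, -5]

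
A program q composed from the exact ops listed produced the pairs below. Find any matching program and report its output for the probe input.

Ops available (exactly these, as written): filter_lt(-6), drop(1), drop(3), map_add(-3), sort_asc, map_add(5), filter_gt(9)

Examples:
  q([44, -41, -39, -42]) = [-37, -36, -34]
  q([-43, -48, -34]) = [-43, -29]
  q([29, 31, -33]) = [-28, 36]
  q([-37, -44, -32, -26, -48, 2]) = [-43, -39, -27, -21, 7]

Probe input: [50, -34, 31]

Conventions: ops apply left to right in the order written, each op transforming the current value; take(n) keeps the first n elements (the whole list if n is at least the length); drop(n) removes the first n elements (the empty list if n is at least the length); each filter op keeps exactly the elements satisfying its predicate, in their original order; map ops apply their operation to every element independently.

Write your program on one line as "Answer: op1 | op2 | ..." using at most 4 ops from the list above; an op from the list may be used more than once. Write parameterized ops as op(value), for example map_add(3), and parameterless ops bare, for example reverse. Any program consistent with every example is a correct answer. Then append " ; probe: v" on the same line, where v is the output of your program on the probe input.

drop(1) | sort_asc | map_add(5) ; probe: [-29, 36]

Check, running the answer program on each example:
  [44, -41, -39, -42] -> [-41, -39, -42] -> [-42, -41, -39] -> [-37, -36, -34]
  [-43, -48, -34] -> [-48, -34] -> [-48, -34] -> [-43, -29]
  [29, 31, -33] -> [31, -33] -> [-33, 31] -> [-28, 36]
  [-37, -44, -32, -26, -48, 2] -> [-44, -32, -26, -48, 2] -> [-48, -44, -32, -26, 2] -> [-43, -39, -27, -21, 7]
  probe: [50, -34, 31] -> [-34, 31] -> [-34, 31] -> [-29, 36]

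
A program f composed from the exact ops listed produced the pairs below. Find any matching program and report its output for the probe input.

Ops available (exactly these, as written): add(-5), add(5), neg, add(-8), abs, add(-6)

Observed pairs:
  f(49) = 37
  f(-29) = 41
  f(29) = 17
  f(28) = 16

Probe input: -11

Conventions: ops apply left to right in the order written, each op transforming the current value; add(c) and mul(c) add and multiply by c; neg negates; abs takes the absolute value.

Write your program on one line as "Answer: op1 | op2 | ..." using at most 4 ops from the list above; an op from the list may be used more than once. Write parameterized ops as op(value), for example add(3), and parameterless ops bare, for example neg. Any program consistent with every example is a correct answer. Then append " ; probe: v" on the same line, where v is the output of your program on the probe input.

add(-6) | add(-6) | abs ; probe: 23

Check, running the answer program on each example:
  49 -> 43 -> 37 -> 37
  -29 -> -35 -> -41 -> 41
  29 -> 23 -> 17 -> 17
  28 -> 22 -> 16 -> 16
  probe: -11 -> -17 -> -23 -> 23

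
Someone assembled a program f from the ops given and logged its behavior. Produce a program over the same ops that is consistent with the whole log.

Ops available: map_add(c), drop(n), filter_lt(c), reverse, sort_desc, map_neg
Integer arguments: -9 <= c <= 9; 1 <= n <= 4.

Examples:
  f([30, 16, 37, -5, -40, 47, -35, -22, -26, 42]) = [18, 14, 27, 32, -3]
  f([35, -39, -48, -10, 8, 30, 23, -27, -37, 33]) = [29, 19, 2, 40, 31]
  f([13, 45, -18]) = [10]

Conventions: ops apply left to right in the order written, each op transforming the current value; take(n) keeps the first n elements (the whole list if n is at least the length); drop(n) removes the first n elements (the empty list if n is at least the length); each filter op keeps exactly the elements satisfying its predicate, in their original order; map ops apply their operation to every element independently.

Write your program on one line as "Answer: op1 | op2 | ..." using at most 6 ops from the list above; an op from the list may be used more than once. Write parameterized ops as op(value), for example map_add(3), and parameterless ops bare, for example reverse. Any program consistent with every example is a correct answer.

reverse | map_add(8) | filter_lt(7) | reverse | map_neg | reverse

Check, running the answer program on each example:
  [30, 16, 37, -5, -40, 47, -35, -22, -26, 42] -> [42, -26, -22, -35, 47, -40, -5, 37, 16, 30] -> [50, -18, -14, -27, 55, -32, 3, 45, 24, 38] -> [-18, -14, -27, -32, 3] -> [3, -32, -27, -14, -18] -> [-3, 32, 27, 14, 18] -> [18, 14, 27, 32, -3]
  [35, -39, -48, -10, 8, 30, 23, -27, -37, 33] -> [33, -37, -27, 23, 30, 8, -10, -48, -39, 35] -> [41, -29, -19, 31, 38, 16, -2, -40, -31, 43] -> [-29, -19, -2, -40, -31] -> [-31, -40, -2, -19, -29] -> [31, 40, 2, 19, 29] -> [29, 19, 2, 40, 31]
  [13, 45, -18] -> [-18, 45, 13] -> [-10, 53, 21] -> [-10] -> [-10] -> [10] -> [10]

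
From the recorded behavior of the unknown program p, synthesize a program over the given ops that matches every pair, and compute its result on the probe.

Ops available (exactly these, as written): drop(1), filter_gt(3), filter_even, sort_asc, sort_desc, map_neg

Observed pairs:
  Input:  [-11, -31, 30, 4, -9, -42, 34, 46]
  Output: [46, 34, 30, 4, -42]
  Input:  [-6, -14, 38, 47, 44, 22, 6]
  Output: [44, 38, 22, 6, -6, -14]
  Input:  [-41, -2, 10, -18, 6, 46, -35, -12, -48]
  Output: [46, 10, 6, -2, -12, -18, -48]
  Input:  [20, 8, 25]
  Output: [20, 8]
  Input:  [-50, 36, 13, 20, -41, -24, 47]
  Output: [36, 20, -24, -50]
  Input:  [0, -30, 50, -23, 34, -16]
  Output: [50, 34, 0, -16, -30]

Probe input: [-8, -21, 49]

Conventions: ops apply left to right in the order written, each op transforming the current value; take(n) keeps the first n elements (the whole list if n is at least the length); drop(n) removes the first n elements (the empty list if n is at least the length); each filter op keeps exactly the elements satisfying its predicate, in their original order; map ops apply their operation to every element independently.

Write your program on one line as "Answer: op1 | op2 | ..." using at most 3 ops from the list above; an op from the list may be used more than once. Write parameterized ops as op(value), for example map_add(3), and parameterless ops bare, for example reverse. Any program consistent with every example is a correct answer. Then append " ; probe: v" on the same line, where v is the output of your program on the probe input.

filter_even | sort_desc ; probe: [-8]

Check, running the answer program on each example:
  [-11, -31, 30, 4, -9, -42, 34, 46] -> [30, 4, -42, 34, 46] -> [46, 34, 30, 4, -42]
  [-6, -14, 38, 47, 44, 22, 6] -> [-6, -14, 38, 44, 22, 6] -> [44, 38, 22, 6, -6, -14]
  [-41, -2, 10, -18, 6, 46, -35, -12, -48] -> [-2, 10, -18, 6, 46, -12, -48] -> [46, 10, 6, -2, -12, -18, -48]
  [20, 8, 25] -> [20, 8] -> [20, 8]
  [-50, 36, 13, 20, -41, -24, 47] -> [-50, 36, 20, -24] -> [36, 20, -24, -50]
  [0, -30, 50, -23, 34, -16] -> [0, -30, 50, 34, -16] -> [50, 34, 0, -16, -30]
  probe: [-8, -21, 49] -> [-8] -> [-8]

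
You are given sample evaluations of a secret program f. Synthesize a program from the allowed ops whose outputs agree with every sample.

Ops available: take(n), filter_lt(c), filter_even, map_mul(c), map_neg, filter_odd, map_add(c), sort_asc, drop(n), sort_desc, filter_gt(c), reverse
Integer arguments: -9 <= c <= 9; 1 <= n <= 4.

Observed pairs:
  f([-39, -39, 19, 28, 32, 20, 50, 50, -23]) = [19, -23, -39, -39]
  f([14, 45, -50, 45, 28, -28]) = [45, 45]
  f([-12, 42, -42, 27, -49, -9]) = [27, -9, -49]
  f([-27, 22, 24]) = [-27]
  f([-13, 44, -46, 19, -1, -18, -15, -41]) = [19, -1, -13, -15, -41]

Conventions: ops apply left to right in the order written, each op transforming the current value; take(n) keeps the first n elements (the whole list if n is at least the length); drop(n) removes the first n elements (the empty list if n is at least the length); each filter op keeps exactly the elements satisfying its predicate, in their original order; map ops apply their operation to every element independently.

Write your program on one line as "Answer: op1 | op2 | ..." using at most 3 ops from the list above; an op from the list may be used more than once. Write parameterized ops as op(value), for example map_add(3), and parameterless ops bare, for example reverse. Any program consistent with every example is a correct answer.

filter_odd | sort_asc | reverse

Check, running the answer program on each example:
  [-39, -39, 19, 28, 32, 20, 50, 50, -23] -> [-39, -39, 19, -23] -> [-39, -39, -23, 19] -> [19, -23, -39, -39]
  [14, 45, -50, 45, 28, -28] -> [45, 45] -> [45, 45] -> [45, 45]
  [-12, 42, -42, 27, -49, -9] -> [27, -49, -9] -> [-49, -9, 27] -> [27, -9, -49]
  [-27, 22, 24] -> [-27] -> [-27] -> [-27]
  [-13, 44, -46, 19, -1, -18, -15, -41] -> [-13, 19, -1, -15, -41] -> [-41, -15, -13, -1, 19] -> [19, -1, -13, -15, -41]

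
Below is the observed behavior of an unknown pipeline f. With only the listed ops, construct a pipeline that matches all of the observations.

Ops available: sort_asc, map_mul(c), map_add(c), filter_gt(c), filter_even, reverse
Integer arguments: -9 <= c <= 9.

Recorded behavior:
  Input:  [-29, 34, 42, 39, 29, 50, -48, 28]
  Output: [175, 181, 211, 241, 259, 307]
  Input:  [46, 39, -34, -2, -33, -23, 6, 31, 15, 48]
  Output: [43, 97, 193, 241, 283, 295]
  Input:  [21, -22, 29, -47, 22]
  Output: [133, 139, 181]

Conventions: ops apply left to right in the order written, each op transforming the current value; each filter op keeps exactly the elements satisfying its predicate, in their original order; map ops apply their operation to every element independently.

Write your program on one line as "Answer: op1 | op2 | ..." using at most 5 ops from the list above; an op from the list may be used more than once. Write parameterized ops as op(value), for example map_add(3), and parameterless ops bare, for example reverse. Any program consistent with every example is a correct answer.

map_mul(6) | sort_asc | map_add(7) | filter_gt(2)

Check, running the answer program on each example:
  [-29, 34, 42, 39, 29, 50, -48, 28] -> [-174, 204, 252, 234, 174, 300, -288, 168] -> [-288, -174, 168, 174, 204, 234, 252, 300] -> [-281, -167, 175, 181, 211, 241, 259, 307] -> [175, 181, 211, 241, 259, 307]
  [46, 39, -34, -2, -33, -23, 6, 31, 15, 48] -> [276, 234, -204, -12, -198, -138, 36, 186, 90, 288] -> [-204, -198, -138, -12, 36, 90, 186, 234, 276, 288] -> [-197, -191, -131, -5, 43, 97, 193, 241, 283, 295] -> [43, 97, 193, 241, 283, 295]
  [21, -22, 29, -47, 22] -> [126, -132, 174, -282, 132] -> [-282, -132, 126, 132, 174] -> [-275, -125, 133, 139, 181] -> [133, 139, 181]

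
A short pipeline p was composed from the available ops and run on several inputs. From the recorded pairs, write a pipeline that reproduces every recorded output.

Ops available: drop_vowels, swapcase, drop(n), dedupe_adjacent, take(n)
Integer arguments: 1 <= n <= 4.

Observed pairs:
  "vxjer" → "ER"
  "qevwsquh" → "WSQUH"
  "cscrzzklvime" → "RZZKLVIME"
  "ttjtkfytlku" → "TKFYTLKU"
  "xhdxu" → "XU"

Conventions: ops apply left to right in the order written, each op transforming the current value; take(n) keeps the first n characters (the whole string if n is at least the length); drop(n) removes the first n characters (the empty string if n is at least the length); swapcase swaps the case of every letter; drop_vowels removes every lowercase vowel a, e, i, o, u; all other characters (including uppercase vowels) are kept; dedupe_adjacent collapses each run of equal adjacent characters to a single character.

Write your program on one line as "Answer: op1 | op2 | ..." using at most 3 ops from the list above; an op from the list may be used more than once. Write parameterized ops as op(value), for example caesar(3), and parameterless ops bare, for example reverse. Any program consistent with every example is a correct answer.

swapcase | drop(1) | drop(2)

Check, running the answer program on each example:
  "vxjer" -> "VXJER" -> "XJER" -> "ER"
  "qevwsquh" -> "QEVWSQUH" -> "EVWSQUH" -> "WSQUH"
  "cscrzzklvime" -> "CSCRZZKLVIME" -> "SCRZZKLVIME" -> "RZZKLVIME"
  "ttjtkfytlku" -> "TTJTKFYTLKU" -> "TJTKFYTLKU" -> "TKFYTLKU"
  "xhdxu" -> "XHDXU" -> "HDXU" -> "XU"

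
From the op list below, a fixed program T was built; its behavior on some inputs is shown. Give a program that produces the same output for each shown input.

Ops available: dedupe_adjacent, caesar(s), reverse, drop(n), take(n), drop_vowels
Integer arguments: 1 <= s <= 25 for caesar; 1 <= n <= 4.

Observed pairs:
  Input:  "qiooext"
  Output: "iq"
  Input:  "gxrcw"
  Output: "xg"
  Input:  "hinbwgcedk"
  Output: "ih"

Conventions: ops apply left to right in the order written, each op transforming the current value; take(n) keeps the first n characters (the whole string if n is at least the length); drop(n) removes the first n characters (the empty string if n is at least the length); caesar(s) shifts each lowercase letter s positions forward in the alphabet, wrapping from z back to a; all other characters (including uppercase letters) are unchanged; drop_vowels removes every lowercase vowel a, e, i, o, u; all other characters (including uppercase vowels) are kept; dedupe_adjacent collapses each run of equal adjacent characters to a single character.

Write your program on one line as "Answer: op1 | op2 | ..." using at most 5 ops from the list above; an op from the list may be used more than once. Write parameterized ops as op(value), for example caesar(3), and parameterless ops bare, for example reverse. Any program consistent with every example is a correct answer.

take(4) | take(3) | take(2) | reverse

Check, running the answer program on each example:
  "qiooext" -> "qioo" -> "qio" -> "qi" -> "iq"
  "gxrcw" -> "gxrc" -> "gxr" -> "gx" -> "xg"
  "hinbwgcedk" -> "hinb" -> "hin" -> "hi" -> "ih"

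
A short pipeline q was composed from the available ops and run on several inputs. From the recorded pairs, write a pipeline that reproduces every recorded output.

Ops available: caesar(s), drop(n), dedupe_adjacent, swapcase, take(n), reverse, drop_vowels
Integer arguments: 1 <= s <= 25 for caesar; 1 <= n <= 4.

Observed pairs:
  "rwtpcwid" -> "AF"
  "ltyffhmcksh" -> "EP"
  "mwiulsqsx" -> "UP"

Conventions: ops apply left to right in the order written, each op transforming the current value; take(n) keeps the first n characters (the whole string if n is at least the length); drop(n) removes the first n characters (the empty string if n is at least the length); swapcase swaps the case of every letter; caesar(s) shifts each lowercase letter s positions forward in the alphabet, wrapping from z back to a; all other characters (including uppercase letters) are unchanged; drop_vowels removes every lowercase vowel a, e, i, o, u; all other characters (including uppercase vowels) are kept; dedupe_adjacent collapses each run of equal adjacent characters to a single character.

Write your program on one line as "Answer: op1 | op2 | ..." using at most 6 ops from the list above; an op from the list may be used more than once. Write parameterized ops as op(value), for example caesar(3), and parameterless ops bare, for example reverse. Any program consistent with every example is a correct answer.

reverse | caesar(24) | caesar(25) | swapcase | dedupe_adjacent | take(2)

Check, running the answer program on each example:
  "rwtpcwid" -> "diwcptwr" -> "bguanrup" -> "aftzmqto" -> "AFTZMQTO" -> "AFTZMQTO" -> "AF"
  "ltyffhmcksh" -> "hskcmhffytl" -> "fqiakfddwrj" -> "ephzjeccvqi" -> "EPHZJECCVQI" -> "EPHZJECVQI" -> "EP"
  "mwiulsqsx" -> "xsqsluiwm" -> "vqoqjsguk" -> "upnpirftj" -> "UPNPIRFTJ" -> "UPNPIRFTJ" -> "UP"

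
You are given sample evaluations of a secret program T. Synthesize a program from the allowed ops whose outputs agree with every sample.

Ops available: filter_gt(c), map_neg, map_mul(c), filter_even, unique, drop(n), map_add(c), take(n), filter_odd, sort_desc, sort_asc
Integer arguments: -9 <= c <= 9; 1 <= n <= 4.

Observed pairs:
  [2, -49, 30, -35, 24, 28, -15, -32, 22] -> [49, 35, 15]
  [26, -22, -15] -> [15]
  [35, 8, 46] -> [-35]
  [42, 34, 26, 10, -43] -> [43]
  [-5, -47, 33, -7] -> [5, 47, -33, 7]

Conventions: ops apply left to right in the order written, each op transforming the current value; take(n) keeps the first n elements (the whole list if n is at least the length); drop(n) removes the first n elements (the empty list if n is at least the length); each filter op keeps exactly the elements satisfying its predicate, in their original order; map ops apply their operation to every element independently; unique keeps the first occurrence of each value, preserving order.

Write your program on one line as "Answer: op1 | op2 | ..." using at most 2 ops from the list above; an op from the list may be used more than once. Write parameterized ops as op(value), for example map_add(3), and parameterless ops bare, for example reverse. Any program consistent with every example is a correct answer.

map_neg | filter_odd

Check, running the answer program on each example:
  [2, -49, 30, -35, 24, 28, -15, -32, 22] -> [-2, 49, -30, 35, -24, -28, 15, 32, -22] -> [49, 35, 15]
  [26, -22, -15] -> [-26, 22, 15] -> [15]
  [35, 8, 46] -> [-35, -8, -46] -> [-35]
  [42, 34, 26, 10, -43] -> [-42, -34, -26, -10, 43] -> [43]
  [-5, -47, 33, -7] -> [5, 47, -33, 7] -> [5, 47, -33, 7]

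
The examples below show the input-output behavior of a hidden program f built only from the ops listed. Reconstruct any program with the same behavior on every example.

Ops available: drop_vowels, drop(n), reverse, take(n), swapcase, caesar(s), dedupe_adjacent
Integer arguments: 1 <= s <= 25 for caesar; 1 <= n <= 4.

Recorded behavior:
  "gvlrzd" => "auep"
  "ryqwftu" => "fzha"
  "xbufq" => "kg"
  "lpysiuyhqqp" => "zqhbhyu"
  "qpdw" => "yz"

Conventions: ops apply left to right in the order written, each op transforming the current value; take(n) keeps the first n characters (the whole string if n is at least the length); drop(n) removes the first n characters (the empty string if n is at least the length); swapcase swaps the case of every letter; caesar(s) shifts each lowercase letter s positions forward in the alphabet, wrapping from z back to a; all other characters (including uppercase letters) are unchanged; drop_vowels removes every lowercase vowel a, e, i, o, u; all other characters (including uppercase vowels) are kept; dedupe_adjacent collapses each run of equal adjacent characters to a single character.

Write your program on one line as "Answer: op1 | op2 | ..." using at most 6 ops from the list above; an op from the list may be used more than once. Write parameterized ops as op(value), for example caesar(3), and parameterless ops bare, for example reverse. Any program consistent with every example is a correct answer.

drop_vowels | caesar(2) | reverse | caesar(7) | drop(2)

Check, running the answer program on each example:
  "gvlrzd" -> "gvlrzd" -> "ixntbf" -> "fbtnxi" -> "miauep" -> "auep"
  "ryqwftu" -> "ryqwft" -> "tasyhv" -> "vhysat" -> "cofzha" -> "fzha"
  "xbufq" -> "xbfq" -> "zdhs" -> "shdz" -> "zokg" -> "kg"
  "lpysiuyhqqp" -> "lpysyhqqp" -> "nrauajssr" -> "rssjauarn" -> "yzzqhbhyu" -> "zqhbhyu"
  "qpdw" -> "qpdw" -> "srfy" -> "yfrs" -> "fmyz" -> "yz"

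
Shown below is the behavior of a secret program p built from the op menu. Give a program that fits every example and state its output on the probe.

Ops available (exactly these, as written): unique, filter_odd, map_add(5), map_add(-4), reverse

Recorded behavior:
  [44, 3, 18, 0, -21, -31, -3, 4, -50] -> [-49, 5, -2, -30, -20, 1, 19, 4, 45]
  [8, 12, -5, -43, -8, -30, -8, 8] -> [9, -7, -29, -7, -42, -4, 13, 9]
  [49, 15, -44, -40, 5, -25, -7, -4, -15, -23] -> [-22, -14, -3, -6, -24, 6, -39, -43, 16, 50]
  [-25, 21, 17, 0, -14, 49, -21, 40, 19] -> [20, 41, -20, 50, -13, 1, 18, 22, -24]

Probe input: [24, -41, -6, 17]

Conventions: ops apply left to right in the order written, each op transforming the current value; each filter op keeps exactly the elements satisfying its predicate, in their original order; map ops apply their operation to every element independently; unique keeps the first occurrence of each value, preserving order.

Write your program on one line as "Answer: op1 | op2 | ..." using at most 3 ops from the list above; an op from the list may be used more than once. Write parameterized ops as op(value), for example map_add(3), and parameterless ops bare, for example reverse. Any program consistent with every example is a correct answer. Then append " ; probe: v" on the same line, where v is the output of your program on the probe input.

map_add(5) | reverse | map_add(-4) ; probe: [18, -5, -40, 25]

Check, running the answer program on each example:
  [44, 3, 18, 0, -21, -31, -3, 4, -50] -> [49, 8, 23, 5, -16, -26, 2, 9, -45] -> [-45, 9, 2, -26, -16, 5, 23, 8, 49] -> [-49, 5, -2, -30, -20, 1, 19, 4, 45]
  [8, 12, -5, -43, -8, -30, -8, 8] -> [13, 17, 0, -38, -3, -25, -3, 13] -> [13, -3, -25, -3, -38, 0, 17, 13] -> [9, -7, -29, -7, -42, -4, 13, 9]
  [49, 15, -44, -40, 5, -25, -7, -4, -15, -23] -> [54, 20, -39, -35, 10, -20, -2, 1, -10, -18] -> [-18, -10, 1, -2, -20, 10, -35, -39, 20, 54] -> [-22, -14, -3, -6, -24, 6, -39, -43, 16, 50]
  [-25, 21, 17, 0, -14, 49, -21, 40, 19] -> [-20, 26, 22, 5, -9, 54, -16, 45, 24] -> [24, 45, -16, 54, -9, 5, 22, 26, -20] -> [20, 41, -20, 50, -13, 1, 18, 22, -24]
  probe: [24, -41, -6, 17] -> [29, -36, -1, 22] -> [22, -1, -36, 29] -> [18, -5, -40, 25]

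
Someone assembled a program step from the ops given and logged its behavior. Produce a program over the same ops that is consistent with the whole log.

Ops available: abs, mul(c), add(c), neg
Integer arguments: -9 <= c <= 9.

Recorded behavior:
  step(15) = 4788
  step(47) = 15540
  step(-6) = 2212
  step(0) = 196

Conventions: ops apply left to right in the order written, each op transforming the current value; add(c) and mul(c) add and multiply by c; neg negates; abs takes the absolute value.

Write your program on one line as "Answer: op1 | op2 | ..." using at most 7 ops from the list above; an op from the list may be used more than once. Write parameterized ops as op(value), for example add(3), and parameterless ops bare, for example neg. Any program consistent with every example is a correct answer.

mul(-6) | add(4) | abs | mul(8) | add(-4) | mul(7)

Check, running the answer program on each example:
  15 -> -90 -> -86 -> 86 -> 688 -> 684 -> 4788
  47 -> -282 -> -278 -> 278 -> 2224 -> 2220 -> 15540
  -6 -> 36 -> 40 -> 40 -> 320 -> 316 -> 2212
  0 -> 0 -> 4 -> 4 -> 32 -> 28 -> 196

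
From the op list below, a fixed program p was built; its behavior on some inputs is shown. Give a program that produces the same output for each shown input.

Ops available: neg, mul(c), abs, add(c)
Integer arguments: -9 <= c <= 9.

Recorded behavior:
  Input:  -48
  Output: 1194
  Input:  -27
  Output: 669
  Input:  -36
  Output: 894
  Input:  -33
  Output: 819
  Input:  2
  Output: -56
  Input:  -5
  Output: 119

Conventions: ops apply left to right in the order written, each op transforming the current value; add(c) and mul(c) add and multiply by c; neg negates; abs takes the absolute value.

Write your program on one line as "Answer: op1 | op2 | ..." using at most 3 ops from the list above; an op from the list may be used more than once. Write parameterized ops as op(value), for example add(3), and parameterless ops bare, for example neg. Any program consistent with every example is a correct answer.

mul(-5) | mul(5) | add(-6)

Check, running the answer program on each example:
  -48 -> 240 -> 1200 -> 1194
  -27 -> 135 -> 675 -> 669
  -36 -> 180 -> 900 -> 894
  -33 -> 165 -> 825 -> 819
  2 -> -10 -> -50 -> -56
  -5 -> 25 -> 125 -> 119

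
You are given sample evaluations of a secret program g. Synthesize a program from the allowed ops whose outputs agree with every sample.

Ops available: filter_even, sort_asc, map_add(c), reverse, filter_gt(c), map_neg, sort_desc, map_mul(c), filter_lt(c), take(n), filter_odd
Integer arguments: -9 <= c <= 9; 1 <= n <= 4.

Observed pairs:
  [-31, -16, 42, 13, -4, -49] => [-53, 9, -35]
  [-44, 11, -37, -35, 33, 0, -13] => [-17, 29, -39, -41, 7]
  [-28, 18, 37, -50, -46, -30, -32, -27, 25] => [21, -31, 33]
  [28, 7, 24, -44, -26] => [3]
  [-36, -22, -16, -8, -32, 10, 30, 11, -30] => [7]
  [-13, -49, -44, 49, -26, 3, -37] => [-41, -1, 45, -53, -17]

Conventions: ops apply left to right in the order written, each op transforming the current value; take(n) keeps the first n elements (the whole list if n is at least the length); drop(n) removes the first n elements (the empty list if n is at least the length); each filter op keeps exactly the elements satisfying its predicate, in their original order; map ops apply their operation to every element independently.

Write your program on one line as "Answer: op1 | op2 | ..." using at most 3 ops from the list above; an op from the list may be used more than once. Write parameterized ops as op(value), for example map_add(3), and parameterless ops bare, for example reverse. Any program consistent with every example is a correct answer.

reverse | filter_odd | map_add(-4)

Check, running the answer program on each example:
  [-31, -16, 42, 13, -4, -49] -> [-49, -4, 13, 42, -16, -31] -> [-49, 13, -31] -> [-53, 9, -35]
  [-44, 11, -37, -35, 33, 0, -13] -> [-13, 0, 33, -35, -37, 11, -44] -> [-13, 33, -35, -37, 11] -> [-17, 29, -39, -41, 7]
  [-28, 18, 37, -50, -46, -30, -32, -27, 25] -> [25, -27, -32, -30, -46, -50, 37, 18, -28] -> [25, -27, 37] -> [21, -31, 33]
  [28, 7, 24, -44, -26] -> [-26, -44, 24, 7, 28] -> [7] -> [3]
  [-36, -22, -16, -8, -32, 10, 30, 11, -30] -> [-30, 11, 30, 10, -32, -8, -16, -22, -36] -> [11] -> [7]
  [-13, -49, -44, 49, -26, 3, -37] -> [-37, 3, -26, 49, -44, -49, -13] -> [-37, 3, 49, -49, -13] -> [-41, -1, 45, -53, -17]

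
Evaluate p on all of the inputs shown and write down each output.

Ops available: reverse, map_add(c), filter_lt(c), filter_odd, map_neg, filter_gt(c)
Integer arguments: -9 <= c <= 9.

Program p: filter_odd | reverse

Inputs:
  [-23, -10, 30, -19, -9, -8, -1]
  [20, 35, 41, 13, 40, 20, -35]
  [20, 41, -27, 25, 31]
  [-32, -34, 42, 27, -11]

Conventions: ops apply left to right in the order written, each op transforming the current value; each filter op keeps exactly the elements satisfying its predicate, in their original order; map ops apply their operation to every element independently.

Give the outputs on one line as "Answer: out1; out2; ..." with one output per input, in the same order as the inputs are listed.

Execution, op by op:
  [-23, -10, 30, -19, -9, -8, -1] -> [-23, -19, -9, -1] -> [-1, -9, -19, -23]
  [20, 35, 41, 13, 40, 20, -35] -> [35, 41, 13, -35] -> [-35, 13, 41, 35]
  [20, 41, -27, 25, 31] -> [41, -27, 25, 31] -> [31, 25, -27, 41]
  [-32, -34, 42, 27, -11] -> [27, -11] -> [-11, 27]

[-1, -9, -19, -23]; [-35, 13, 41, 35]; [31, 25, -27, 41]; [-11, 27]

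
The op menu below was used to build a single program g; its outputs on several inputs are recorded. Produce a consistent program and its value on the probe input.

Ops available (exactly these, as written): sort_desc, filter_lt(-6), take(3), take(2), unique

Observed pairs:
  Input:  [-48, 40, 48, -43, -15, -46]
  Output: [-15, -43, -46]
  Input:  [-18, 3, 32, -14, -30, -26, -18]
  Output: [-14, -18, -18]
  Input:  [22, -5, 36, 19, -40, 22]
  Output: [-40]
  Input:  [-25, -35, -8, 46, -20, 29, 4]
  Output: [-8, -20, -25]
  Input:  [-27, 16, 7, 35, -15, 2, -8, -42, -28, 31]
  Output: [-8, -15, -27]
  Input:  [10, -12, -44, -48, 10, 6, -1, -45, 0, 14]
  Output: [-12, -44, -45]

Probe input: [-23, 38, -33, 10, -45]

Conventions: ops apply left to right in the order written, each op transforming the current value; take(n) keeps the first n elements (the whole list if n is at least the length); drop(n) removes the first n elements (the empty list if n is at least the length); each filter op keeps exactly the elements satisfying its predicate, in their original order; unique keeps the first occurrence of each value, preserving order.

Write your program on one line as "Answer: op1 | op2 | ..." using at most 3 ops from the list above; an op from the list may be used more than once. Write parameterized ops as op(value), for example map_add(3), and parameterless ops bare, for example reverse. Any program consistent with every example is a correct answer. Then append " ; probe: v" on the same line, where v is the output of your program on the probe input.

filter_lt(-6) | sort_desc | take(3) ; probe: [-23, -33, -45]

Check, running the answer program on each example:
  [-48, 40, 48, -43, -15, -46] -> [-48, -43, -15, -46] -> [-15, -43, -46, -48] -> [-15, -43, -46]
  [-18, 3, 32, -14, -30, -26, -18] -> [-18, -14, -30, -26, -18] -> [-14, -18, -18, -26, -30] -> [-14, -18, -18]
  [22, -5, 36, 19, -40, 22] -> [-40] -> [-40] -> [-40]
  [-25, -35, -8, 46, -20, 29, 4] -> [-25, -35, -8, -20] -> [-8, -20, -25, -35] -> [-8, -20, -25]
  [-27, 16, 7, 35, -15, 2, -8, -42, -28, 31] -> [-27, -15, -8, -42, -28] -> [-8, -15, -27, -28, -42] -> [-8, -15, -27]
  [10, -12, -44, -48, 10, 6, -1, -45, 0, 14] -> [-12, -44, -48, -45] -> [-12, -44, -45, -48] -> [-12, -44, -45]
  probe: [-23, 38, -33, 10, -45] -> [-23, -33, -45] -> [-23, -33, -45] -> [-23, -33, -45]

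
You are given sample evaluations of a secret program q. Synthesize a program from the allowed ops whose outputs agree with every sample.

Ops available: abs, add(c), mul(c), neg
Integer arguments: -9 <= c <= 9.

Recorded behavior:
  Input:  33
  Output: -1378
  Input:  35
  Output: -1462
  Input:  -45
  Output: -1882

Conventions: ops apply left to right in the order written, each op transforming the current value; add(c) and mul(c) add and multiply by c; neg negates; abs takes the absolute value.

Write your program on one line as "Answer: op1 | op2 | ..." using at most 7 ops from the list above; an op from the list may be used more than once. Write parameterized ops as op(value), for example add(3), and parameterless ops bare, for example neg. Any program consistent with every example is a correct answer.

mul(-6) | mul(7) | neg | abs | neg | add(8)

Check, running the answer program on each example:
  33 -> -198 -> -1386 -> 1386 -> 1386 -> -1386 -> -1378
  35 -> -210 -> -1470 -> 1470 -> 1470 -> -1470 -> -1462
  -45 -> 270 -> 1890 -> -1890 -> 1890 -> -1890 -> -1882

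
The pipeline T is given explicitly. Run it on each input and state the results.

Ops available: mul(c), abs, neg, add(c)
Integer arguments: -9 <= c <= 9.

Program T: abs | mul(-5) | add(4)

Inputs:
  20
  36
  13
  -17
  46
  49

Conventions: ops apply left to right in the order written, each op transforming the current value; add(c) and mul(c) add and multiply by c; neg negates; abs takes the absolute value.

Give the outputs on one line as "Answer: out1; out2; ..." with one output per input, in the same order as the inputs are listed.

Execution, op by op:
  20 -> 20 -> -100 -> -96
  36 -> 36 -> -180 -> -176
  13 -> 13 -> -65 -> -61
  -17 -> 17 -> -85 -> -81
  46 -> 46 -> -230 -> -226
  49 -> 49 -> -245 -> -241

-96; -176; -61; -81; -226; -241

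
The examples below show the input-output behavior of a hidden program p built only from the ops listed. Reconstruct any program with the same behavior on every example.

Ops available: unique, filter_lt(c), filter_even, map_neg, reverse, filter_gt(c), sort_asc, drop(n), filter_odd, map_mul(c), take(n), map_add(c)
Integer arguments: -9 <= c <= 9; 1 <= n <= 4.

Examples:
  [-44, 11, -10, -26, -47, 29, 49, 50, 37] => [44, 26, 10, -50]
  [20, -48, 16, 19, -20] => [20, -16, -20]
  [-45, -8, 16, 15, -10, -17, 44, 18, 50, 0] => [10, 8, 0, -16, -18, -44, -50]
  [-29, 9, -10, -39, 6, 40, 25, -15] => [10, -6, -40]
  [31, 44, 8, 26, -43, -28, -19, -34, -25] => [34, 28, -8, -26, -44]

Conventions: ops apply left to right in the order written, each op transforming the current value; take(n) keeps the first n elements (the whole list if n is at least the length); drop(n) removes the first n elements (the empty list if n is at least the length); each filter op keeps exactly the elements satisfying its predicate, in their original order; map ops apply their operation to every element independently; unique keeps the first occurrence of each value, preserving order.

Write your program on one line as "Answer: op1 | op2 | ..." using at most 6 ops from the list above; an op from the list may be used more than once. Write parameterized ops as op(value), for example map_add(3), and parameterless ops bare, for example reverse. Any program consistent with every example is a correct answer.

reverse | sort_asc | drop(1) | filter_even | map_mul(-1)

Check, running the answer program on each example:
  [-44, 11, -10, -26, -47, 29, 49, 50, 37] -> [37, 50, 49, 29, -47, -26, -10, 11, -44] -> [-47, -44, -26, -10, 11, 29, 37, 49, 50] -> [-44, -26, -10, 11, 29, 37, 49, 50] -> [-44, -26, -10, 50] -> [44, 26, 10, -50]
  [20, -48, 16, 19, -20] -> [-20, 19, 16, -48, 20] -> [-48, -20, 16, 19, 20] -> [-20, 16, 19, 20] -> [-20, 16, 20] -> [20, -16, -20]
  [-45, -8, 16, 15, -10, -17, 44, 18, 50, 0] -> [0, 50, 18, 44, -17, -10, 15, 16, -8, -45] -> [-45, -17, -10, -8, 0, 15, 16, 18, 44, 50] -> [-17, -10, -8, 0, 15, 16, 18, 44, 50] -> [-10, -8, 0, 16, 18, 44, 50] -> [10, 8, 0, -16, -18, -44, -50]
  [-29, 9, -10, -39, 6, 40, 25, -15] -> [-15, 25, 40, 6, -39, -10, 9, -29] -> [-39, -29, -15, -10, 6, 9, 25, 40] -> [-29, -15, -10, 6, 9, 25, 40] -> [-10, 6, 40] -> [10, -6, -40]
  [31, 44, 8, 26, -43, -28, -19, -34, -25] -> [-25, -34, -19, -28, -43, 26, 8, 44, 31] -> [-43, -34, -28, -25, -19, 8, 26, 31, 44] -> [-34, -28, -25, -19, 8, 26, 31, 44] -> [-34, -28, 8, 26, 44] -> [34, 28, -8, -26, -44]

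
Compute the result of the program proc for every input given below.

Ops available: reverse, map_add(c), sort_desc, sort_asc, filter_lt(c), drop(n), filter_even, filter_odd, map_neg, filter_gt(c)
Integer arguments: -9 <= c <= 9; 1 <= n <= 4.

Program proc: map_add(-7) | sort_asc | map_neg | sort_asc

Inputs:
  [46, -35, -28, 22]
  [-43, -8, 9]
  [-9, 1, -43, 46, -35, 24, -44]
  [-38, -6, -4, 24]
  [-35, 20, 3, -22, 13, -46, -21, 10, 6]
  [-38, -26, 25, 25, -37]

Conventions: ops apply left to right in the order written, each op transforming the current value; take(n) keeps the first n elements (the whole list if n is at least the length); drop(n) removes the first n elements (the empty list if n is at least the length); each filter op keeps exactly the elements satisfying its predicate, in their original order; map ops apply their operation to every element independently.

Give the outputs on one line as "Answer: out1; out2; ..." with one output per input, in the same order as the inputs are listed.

[-39, -15, 35, 42]; [-2, 15, 50]; [-39, -17, 6, 16, 42, 50, 51]; [-17, 11, 13, 45]; [-13, -6, -3, 1, 4, 28, 29, 42, 53]; [-18, -18, 33, 44, 45]

Execution, op by op:
  [46, -35, -28, 22] -> [39, -42, -35, 15] -> [-42, -35, 15, 39] -> [42, 35, -15, -39] -> [-39, -15, 35, 42]
  [-43, -8, 9] -> [-50, -15, 2] -> [-50, -15, 2] -> [50, 15, -2] -> [-2, 15, 50]
  [-9, 1, -43, 46, -35, 24, -44] -> [-16, -6, -50, 39, -42, 17, -51] -> [-51, -50, -42, -16, -6, 17, 39] -> [51, 50, 42, 16, 6, -17, -39] -> [-39, -17, 6, 16, 42, 50, 51]
  [-38, -6, -4, 24] -> [-45, -13, -11, 17] -> [-45, -13, -11, 17] -> [45, 13, 11, -17] -> [-17, 11, 13, 45]
  [-35, 20, 3, -22, 13, -46, -21, 10, 6] -> [-42, 13, -4, -29, 6, -53, -28, 3, -1] -> [-53, -42, -29, -28, -4, -1, 3, 6, 13] -> [53, 42, 29, 28, 4, 1, -3, -6, -13] -> [-13, -6, -3, 1, 4, 28, 29, 42, 53]
  [-38, -26, 25, 25, -37] -> [-45, -33, 18, 18, -44] -> [-45, -44, -33, 18, 18] -> [45, 44, 33, -18, -18] -> [-18, -18, 33, 44, 45]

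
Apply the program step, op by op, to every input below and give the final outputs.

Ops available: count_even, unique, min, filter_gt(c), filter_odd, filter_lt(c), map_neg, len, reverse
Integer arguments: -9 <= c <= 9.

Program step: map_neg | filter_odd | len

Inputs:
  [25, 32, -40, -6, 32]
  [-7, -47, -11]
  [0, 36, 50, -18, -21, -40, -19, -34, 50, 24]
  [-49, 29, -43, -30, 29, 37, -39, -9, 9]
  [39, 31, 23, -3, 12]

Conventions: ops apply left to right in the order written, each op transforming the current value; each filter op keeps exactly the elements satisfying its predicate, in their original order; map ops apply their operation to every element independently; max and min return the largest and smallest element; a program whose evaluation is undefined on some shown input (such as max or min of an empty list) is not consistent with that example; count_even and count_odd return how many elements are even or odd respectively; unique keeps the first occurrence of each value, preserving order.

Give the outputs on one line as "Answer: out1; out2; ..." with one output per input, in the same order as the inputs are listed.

1; 3; 2; 8; 4

Execution, op by op:
  [25, 32, -40, -6, 32] -> [-25, -32, 40, 6, -32] -> [-25] -> 1
  [-7, -47, -11] -> [7, 47, 11] -> [7, 47, 11] -> 3
  [0, 36, 50, -18, -21, -40, -19, -34, 50, 24] -> [0, -36, -50, 18, 21, 40, 19, 34, -50, -24] -> [21, 19] -> 2
  [-49, 29, -43, -30, 29, 37, -39, -9, 9] -> [49, -29, 43, 30, -29, -37, 39, 9, -9] -> [49, -29, 43, -29, -37, 39, 9, -9] -> 8
  [39, 31, 23, -3, 12] -> [-39, -31, -23, 3, -12] -> [-39, -31, -23, 3] -> 4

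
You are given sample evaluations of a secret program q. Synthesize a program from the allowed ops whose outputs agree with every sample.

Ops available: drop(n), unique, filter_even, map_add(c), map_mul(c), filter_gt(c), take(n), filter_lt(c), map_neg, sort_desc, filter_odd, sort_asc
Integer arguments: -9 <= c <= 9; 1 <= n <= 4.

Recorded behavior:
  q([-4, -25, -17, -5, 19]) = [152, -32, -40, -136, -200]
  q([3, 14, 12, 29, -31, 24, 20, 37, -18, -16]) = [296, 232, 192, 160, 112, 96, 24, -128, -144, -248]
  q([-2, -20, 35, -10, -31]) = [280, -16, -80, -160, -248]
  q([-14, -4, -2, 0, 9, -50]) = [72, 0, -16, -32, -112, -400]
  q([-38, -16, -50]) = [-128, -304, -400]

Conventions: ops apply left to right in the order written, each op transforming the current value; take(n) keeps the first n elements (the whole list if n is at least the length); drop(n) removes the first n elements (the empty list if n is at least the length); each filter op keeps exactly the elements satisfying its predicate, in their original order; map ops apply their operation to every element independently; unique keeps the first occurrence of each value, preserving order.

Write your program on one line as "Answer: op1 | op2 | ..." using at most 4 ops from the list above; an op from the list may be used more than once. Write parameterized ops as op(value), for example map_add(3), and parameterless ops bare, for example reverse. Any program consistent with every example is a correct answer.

map_mul(8) | sort_asc | sort_desc

Check, running the answer program on each example:
  [-4, -25, -17, -5, 19] -> [-32, -200, -136, -40, 152] -> [-200, -136, -40, -32, 152] -> [152, -32, -40, -136, -200]
  [3, 14, 12, 29, -31, 24, 20, 37, -18, -16] -> [24, 112, 96, 232, -248, 192, 160, 296, -144, -128] -> [-248, -144, -128, 24, 96, 112, 160, 192, 232, 296] -> [296, 232, 192, 160, 112, 96, 24, -128, -144, -248]
  [-2, -20, 35, -10, -31] -> [-16, -160, 280, -80, -248] -> [-248, -160, -80, -16, 280] -> [280, -16, -80, -160, -248]
  [-14, -4, -2, 0, 9, -50] -> [-112, -32, -16, 0, 72, -400] -> [-400, -112, -32, -16, 0, 72] -> [72, 0, -16, -32, -112, -400]
  [-38, -16, -50] -> [-304, -128, -400] -> [-400, -304, -128] -> [-128, -304, -400]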